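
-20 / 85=-4 / 17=-0.24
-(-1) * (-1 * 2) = -2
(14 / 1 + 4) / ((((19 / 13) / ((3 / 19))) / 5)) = 9.72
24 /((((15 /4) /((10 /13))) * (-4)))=-16 /13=-1.23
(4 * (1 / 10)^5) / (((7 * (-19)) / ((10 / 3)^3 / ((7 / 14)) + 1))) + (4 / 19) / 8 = 2360473 / 89775000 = 0.03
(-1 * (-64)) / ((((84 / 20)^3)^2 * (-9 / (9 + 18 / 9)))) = -11000000 / 771895089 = -0.01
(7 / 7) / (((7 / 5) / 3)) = 15 / 7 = 2.14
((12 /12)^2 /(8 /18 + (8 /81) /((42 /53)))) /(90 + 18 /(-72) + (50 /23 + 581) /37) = 1447551 /86916962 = 0.02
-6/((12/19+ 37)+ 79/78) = -8892/57271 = -0.16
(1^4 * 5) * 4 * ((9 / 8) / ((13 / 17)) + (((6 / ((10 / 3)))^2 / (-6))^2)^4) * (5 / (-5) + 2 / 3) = -250247298824751 / 25390625000000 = -9.86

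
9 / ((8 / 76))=171 / 2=85.50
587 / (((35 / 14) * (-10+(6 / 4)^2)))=-4696 / 155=-30.30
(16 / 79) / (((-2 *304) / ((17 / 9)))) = -17 / 27018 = -0.00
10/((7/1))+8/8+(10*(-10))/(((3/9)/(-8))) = 16817/7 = 2402.43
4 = 4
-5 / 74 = -0.07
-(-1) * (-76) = -76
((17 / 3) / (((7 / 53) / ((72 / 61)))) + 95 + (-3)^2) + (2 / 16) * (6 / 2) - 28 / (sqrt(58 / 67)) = 529537 / 3416 - 14 * sqrt(3886) / 29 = 124.92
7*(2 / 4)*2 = 7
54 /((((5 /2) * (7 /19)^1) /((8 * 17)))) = 279072 /35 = 7973.49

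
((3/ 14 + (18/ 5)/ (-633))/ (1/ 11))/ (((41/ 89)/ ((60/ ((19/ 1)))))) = 18097794/ 1150583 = 15.73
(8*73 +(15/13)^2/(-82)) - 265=318.98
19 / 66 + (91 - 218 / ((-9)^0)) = -8363 / 66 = -126.71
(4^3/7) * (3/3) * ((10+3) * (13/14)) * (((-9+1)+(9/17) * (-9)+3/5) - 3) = -6970912/4165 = -1673.69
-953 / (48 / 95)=-1886.15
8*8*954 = 61056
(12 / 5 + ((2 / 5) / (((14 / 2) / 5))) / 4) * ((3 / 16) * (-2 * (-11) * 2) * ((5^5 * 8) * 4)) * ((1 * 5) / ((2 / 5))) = 178406250 / 7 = 25486607.14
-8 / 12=-2 / 3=-0.67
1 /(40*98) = 0.00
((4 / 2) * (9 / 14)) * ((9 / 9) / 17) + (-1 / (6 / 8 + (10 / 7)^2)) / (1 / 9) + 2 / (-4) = -475079 / 130186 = -3.65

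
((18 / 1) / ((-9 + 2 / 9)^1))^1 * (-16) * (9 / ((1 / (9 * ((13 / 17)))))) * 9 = 24564384 / 1343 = 18290.68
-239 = -239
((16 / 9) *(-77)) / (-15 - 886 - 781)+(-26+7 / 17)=-3282043 / 128673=-25.51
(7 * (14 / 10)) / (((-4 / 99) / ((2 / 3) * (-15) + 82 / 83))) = 907137 / 415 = 2185.87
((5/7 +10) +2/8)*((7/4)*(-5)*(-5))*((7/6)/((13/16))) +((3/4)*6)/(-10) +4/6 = 537419/780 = 689.00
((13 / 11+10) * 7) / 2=861 / 22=39.14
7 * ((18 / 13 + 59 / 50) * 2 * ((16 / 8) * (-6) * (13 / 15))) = -373.41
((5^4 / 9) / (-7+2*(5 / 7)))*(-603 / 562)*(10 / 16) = 1465625 / 175344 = 8.36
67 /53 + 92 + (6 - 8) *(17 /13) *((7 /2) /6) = 379247 /4134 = 91.74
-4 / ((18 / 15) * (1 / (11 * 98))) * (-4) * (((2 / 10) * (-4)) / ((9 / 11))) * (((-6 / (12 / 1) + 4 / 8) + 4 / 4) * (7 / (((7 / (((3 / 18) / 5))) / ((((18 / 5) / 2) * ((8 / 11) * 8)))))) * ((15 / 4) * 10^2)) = -5519360 / 3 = -1839786.67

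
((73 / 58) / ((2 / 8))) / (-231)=-0.02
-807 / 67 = -12.04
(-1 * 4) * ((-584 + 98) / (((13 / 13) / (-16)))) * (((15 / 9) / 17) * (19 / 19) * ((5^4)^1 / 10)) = -3240000 / 17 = -190588.24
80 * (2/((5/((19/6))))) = 304/3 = 101.33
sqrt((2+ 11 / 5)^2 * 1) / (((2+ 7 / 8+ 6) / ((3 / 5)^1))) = 504 / 1775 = 0.28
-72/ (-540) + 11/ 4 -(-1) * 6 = 533/ 60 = 8.88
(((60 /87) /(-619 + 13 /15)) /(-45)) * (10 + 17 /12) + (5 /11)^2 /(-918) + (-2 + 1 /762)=-3790578792311 /1896588870264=-2.00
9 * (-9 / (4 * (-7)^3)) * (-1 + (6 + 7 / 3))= 297 / 686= 0.43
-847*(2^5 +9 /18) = -55055 /2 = -27527.50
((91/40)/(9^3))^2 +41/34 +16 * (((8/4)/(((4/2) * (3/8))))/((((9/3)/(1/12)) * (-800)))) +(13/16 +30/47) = 1803933174931/679394174400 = 2.66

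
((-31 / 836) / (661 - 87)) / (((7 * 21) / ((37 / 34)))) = -1147 / 2398360272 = -0.00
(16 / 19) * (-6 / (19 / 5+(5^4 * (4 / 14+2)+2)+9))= -1680 / 479921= -0.00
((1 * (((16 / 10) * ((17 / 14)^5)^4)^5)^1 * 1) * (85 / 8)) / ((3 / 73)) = 1376144121620952498860884639400992853347097305053500489783837373027099487402196071861119045571702321144257328315307881431529241 / 1876916239402740271238544457611281091879321328298585235085928025363872962033202284522151331568994101859167764480000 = 733194211191.26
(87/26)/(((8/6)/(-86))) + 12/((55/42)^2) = -32848839/157300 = -208.83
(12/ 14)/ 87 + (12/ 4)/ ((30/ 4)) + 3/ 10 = 1441/ 2030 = 0.71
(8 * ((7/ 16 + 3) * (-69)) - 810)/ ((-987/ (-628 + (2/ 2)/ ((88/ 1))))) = -99749715/ 57904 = -1722.67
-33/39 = -11/13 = -0.85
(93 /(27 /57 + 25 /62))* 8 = 876432 /1033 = 848.43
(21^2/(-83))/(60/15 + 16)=-441/1660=-0.27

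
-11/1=-11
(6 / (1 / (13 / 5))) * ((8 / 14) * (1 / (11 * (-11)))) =-312 / 4235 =-0.07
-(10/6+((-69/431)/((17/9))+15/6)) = -179449/43962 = -4.08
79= 79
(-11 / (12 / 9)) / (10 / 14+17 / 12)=-3.87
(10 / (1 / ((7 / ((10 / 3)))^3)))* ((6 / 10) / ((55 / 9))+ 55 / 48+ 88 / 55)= 263.38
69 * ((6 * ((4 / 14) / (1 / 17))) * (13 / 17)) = 1537.71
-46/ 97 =-0.47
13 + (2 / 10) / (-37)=2404 / 185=12.99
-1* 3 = -3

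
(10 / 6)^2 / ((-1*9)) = -25 / 81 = -0.31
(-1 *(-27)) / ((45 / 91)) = 273 / 5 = 54.60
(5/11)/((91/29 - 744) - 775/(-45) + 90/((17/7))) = -0.00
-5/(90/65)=-65/18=-3.61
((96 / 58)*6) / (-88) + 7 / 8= 1945 / 2552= 0.76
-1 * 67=-67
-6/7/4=-3/14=-0.21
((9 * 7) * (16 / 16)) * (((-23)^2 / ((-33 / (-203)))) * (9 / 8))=20296143 / 88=230637.99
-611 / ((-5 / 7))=4277 / 5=855.40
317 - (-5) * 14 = 387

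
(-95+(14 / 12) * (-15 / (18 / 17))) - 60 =-171.53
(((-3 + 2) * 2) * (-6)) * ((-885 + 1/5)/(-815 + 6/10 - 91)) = 17696/1509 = 11.73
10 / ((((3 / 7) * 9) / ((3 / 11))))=70 / 99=0.71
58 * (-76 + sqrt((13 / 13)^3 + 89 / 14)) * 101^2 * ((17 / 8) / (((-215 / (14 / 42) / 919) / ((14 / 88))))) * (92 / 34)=831640697209 / 14190 - 6252937573 * sqrt(1442) / 113520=56515843.53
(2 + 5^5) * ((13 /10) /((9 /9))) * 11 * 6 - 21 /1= 1341378 /5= 268275.60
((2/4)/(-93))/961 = -1/178746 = -0.00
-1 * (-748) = 748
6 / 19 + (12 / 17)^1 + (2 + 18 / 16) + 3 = 18467 / 2584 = 7.15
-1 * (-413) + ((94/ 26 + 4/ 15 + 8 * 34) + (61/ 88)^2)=1040992603/ 1510080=689.36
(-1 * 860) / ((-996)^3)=0.00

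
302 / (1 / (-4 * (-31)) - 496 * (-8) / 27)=1011096 / 492059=2.05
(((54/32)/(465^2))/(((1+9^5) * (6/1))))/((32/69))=69/1452724480000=0.00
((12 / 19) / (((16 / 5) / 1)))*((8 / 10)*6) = 18 / 19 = 0.95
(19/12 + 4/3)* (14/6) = 245/36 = 6.81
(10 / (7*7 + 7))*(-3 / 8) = -15 / 224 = -0.07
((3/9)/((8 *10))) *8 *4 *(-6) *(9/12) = -0.60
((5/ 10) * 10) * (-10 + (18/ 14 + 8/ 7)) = -265/ 7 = -37.86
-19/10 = -1.90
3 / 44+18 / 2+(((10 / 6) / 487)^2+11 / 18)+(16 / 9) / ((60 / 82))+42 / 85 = 60366918839 / 4789865124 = 12.60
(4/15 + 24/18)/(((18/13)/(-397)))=-20644/45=-458.76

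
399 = 399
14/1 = 14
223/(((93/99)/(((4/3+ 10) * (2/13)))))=166804/403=413.91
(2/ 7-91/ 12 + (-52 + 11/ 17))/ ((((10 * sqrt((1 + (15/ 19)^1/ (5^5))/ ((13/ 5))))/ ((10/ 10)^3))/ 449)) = -37605097 * sqrt(14669330)/ 33923568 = -4245.71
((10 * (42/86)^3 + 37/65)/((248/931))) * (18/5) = 75087646011/3204132100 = 23.43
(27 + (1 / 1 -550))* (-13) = 6786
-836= -836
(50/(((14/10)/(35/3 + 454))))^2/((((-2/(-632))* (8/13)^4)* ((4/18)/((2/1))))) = 68803944801109375/12544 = 5485008354680.28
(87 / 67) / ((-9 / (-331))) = 9599 / 201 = 47.76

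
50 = 50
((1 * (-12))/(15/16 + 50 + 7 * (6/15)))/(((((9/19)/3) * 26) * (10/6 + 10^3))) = -608/11196029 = -0.00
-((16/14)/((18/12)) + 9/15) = -143/105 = -1.36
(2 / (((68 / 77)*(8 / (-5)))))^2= 148225 / 73984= 2.00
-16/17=-0.94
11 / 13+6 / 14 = 116 / 91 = 1.27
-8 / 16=-0.50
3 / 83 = 0.04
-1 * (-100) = 100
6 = 6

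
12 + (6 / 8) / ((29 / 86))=14.22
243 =243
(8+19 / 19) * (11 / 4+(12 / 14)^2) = 6147 / 196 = 31.36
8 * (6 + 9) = 120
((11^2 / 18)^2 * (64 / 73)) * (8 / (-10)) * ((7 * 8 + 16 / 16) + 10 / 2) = -58095488 / 29565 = -1965.01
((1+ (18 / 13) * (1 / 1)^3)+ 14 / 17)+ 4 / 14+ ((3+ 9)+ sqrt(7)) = sqrt(7)+ 23969 / 1547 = 18.14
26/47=0.55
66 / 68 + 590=20093 / 34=590.97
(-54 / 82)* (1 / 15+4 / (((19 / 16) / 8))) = -69291 / 3895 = -17.79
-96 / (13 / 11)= -1056 / 13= -81.23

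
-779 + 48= -731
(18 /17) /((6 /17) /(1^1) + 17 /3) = 54 /307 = 0.18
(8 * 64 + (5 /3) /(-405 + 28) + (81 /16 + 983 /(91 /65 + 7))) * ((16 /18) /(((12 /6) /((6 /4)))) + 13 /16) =5702749891 /6080256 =937.91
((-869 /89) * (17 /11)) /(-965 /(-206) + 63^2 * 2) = -276658 /145621177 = -0.00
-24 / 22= -12 / 11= -1.09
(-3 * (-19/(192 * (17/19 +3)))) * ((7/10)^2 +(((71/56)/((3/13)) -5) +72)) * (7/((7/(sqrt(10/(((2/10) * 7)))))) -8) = -110658413/2486400 +110658413 * sqrt(14)/27847680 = -29.64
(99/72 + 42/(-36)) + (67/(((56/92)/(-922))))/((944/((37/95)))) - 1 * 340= -718777361/1883280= -381.66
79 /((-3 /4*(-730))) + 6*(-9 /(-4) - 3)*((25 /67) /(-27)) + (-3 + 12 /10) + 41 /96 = -2738417 /2347680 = -1.17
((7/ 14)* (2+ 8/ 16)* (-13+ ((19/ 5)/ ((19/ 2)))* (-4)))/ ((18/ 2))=-73/ 36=-2.03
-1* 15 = -15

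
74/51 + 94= 4868/51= 95.45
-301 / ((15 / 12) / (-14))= 16856 / 5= 3371.20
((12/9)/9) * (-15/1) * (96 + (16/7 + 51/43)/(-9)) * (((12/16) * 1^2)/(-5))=259019/8127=31.87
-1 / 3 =-0.33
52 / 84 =13 / 21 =0.62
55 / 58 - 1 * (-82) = 4811 / 58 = 82.95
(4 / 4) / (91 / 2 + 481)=2 / 1053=0.00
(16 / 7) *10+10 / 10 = 167 / 7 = 23.86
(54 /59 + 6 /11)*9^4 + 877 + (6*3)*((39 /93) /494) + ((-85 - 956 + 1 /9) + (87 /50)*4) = 810786766276 /86008725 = 9426.80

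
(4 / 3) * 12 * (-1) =-16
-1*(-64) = 64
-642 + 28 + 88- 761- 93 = -1380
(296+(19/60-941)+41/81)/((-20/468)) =13566371/900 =15073.75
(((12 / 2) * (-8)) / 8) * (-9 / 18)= 3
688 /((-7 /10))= -6880 /7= -982.86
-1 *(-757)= 757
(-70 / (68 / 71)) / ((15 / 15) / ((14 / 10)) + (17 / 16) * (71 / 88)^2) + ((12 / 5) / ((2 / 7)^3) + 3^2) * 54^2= 33815294148866 / 103648915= 326248.41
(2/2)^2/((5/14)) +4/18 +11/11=181/45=4.02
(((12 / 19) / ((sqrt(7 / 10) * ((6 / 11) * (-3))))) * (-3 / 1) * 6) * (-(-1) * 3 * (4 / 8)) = 198 * sqrt(70) / 133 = 12.46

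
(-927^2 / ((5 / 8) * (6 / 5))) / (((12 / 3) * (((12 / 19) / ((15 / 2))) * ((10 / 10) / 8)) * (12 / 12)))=-27212085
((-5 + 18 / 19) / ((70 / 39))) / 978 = -143 / 61940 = -0.00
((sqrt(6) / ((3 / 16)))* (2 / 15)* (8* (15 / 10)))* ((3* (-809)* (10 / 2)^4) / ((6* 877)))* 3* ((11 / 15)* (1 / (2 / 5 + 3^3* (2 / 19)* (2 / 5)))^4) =-72482911187500* sqrt(6) / 74715772071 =-2376.29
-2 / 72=-1 / 36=-0.03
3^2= 9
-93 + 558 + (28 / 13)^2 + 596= 180093 / 169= 1065.64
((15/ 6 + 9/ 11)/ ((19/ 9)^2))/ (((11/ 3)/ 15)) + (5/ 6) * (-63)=-2160210/ 43681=-49.45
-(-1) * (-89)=-89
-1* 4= -4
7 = 7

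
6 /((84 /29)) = 29 /14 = 2.07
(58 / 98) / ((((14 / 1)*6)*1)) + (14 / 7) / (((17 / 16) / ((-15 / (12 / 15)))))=-2469107 / 69972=-35.29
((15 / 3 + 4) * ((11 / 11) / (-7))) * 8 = -72 / 7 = -10.29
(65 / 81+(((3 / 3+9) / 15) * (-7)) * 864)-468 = -364435 / 81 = -4499.20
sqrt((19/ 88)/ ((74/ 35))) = sqrt(270655)/ 1628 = 0.32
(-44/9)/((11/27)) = -12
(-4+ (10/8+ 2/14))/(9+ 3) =-73/336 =-0.22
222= 222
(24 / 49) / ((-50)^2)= 6 / 30625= 0.00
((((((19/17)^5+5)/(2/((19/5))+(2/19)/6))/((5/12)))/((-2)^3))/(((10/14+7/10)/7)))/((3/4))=-35658730016/1452513711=-24.55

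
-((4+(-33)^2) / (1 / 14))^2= -234151204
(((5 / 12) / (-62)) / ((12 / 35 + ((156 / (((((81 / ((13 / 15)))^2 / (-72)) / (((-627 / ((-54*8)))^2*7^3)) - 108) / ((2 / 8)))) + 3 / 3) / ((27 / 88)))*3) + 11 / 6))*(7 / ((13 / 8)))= -167755945351050 / 48841708513210379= -0.00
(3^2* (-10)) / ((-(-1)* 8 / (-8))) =90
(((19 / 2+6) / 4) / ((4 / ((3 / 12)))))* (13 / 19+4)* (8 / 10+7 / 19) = 306249 / 231040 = 1.33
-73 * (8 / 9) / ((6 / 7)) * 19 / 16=-9709 / 108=-89.90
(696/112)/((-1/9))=-783/14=-55.93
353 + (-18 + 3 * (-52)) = 179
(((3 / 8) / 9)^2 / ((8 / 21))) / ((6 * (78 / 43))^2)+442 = 148698034831 / 336420864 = 442.00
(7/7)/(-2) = -1/2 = -0.50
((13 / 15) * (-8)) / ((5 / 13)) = -1352 / 75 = -18.03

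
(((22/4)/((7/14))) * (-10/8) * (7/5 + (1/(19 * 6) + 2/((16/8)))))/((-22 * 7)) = 1373/6384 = 0.22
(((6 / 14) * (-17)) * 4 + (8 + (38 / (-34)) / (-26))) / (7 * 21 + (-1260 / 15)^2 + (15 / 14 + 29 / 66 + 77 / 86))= -92636577 / 31634514379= -0.00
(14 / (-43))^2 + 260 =480936 / 1849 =260.11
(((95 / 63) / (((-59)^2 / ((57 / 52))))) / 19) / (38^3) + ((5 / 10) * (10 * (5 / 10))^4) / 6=52.08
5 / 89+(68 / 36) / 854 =0.06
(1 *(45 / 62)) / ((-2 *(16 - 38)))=45 / 2728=0.02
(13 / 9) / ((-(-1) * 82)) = 13 / 738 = 0.02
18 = 18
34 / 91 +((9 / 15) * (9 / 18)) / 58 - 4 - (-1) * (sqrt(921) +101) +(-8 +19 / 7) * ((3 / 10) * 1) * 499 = -36623653 / 52780 +sqrt(921) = -663.54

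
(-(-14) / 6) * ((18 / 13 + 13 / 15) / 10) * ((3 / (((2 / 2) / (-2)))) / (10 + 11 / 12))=-12292 / 42575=-0.29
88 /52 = 22 /13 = 1.69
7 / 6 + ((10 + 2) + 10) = 23.17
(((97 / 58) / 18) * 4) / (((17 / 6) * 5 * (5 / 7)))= 1358 / 36975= 0.04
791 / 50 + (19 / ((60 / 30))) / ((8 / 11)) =11553 / 400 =28.88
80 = 80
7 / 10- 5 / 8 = 3 / 40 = 0.08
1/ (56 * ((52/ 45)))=45/ 2912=0.02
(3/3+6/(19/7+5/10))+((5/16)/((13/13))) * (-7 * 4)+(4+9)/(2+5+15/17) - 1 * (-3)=-1.23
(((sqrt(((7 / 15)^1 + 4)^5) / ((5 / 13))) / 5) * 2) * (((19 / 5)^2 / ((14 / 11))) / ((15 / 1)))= 231735647 * sqrt(1005) / 221484375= 33.17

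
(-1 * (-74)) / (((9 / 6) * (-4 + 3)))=-148 / 3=-49.33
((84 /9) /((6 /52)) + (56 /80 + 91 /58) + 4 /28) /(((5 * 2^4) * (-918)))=-95119 /83859300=-0.00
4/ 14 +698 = 4888/ 7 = 698.29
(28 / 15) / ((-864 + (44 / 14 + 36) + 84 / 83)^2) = 2362927 / 859161193935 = 0.00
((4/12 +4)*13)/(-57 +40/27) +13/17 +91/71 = 1866683/1809293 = 1.03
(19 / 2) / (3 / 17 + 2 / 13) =4199 / 146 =28.76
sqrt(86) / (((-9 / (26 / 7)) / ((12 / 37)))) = -104 *sqrt(86) / 777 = -1.24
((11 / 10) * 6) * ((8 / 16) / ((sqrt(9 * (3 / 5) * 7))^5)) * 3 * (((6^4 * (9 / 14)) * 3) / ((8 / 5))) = 825 * sqrt(105) / 4802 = 1.76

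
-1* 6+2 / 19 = -112 / 19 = -5.89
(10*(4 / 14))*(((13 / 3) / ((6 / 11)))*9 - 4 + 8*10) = 2950 / 7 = 421.43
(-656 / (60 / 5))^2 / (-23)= -26896 / 207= -129.93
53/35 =1.51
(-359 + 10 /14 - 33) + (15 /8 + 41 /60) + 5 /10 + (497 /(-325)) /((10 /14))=-106570547 /273000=-390.37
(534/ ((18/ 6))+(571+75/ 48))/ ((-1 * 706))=-12009/ 11296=-1.06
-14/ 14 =-1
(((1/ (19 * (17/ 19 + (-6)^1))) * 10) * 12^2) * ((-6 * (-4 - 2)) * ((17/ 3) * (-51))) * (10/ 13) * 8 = 950468.52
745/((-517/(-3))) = 2235/517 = 4.32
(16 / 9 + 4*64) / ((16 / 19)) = 306.11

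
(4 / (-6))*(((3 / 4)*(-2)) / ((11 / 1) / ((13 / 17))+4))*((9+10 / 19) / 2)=2353 / 9082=0.26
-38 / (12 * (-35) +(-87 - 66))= 38 / 573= 0.07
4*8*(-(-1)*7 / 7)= 32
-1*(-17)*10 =170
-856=-856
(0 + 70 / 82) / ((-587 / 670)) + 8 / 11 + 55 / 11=1258271 / 264737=4.75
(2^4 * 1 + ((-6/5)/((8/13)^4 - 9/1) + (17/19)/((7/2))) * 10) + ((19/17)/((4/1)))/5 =228395474631/11438534660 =19.97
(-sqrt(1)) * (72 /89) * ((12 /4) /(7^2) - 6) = 20952 /4361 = 4.80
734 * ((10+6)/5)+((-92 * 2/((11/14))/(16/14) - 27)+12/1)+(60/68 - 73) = 1923083/935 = 2056.77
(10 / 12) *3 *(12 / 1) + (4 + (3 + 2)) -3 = 36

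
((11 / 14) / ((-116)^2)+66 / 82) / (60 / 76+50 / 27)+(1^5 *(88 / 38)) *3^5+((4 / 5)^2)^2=14005127918926261 / 24855973660000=563.45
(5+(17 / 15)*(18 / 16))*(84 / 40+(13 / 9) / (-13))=44929 / 3600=12.48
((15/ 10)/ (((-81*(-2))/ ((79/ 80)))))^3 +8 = 5159780845039/ 644972544000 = 8.00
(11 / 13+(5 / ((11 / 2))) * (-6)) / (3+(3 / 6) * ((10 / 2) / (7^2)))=-64582 / 42757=-1.51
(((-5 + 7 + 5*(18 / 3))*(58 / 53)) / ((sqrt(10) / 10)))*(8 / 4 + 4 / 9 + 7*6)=742400*sqrt(10) / 477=4921.75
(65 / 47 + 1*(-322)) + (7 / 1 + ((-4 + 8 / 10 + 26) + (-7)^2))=-241.82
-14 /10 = -7 /5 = -1.40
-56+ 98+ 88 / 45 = 1978 / 45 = 43.96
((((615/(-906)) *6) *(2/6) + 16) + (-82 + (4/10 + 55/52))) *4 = -2587231/9815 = -263.60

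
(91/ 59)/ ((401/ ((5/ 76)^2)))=2275/ 136654384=0.00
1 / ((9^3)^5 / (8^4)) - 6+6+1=205891132098745 / 205891132094649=1.00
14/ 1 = 14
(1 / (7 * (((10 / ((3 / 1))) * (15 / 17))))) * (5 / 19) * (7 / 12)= 17 / 2280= 0.01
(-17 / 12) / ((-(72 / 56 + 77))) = 119 / 6576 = 0.02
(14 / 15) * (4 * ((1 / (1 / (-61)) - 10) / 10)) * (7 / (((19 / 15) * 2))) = -6958 / 95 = -73.24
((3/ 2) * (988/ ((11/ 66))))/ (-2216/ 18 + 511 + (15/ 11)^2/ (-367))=888450849/ 38755703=22.92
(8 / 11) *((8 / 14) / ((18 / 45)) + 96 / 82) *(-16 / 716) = -23872 / 565103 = -0.04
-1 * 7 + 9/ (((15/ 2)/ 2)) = -23/ 5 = -4.60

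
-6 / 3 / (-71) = 0.03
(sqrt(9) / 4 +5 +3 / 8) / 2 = 49 / 16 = 3.06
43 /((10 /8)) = 172 /5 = 34.40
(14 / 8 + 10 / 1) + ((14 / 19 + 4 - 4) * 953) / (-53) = -6039 / 4028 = -1.50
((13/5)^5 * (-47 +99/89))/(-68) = 379090153/4728125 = 80.18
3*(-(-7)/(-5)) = -21/5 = -4.20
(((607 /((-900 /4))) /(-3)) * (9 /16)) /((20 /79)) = 47953 /24000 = 2.00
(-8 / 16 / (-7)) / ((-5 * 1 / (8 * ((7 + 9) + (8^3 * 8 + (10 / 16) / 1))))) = -32901 / 70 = -470.01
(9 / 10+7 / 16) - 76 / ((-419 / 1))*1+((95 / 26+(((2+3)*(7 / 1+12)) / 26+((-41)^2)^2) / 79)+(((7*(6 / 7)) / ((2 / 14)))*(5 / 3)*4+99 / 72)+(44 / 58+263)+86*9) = 37093.48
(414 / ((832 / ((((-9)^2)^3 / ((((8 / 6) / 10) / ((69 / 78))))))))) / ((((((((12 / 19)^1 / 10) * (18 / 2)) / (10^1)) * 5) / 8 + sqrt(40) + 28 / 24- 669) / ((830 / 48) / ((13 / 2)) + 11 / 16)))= -11467965505874958486675 / 1303739240679546112- 2146601371209220125 * sqrt(10) / 81483702542471632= -8879.52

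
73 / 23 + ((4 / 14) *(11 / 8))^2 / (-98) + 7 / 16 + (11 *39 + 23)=805124547 / 1767136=455.61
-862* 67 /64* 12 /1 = -86631 /8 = -10828.88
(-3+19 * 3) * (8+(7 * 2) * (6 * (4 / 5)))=20304 / 5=4060.80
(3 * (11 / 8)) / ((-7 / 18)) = -10.61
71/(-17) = -71/17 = -4.18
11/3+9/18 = 25/6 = 4.17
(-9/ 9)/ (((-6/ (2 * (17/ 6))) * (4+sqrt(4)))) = 17/ 108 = 0.16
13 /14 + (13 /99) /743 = 956423 /1029798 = 0.93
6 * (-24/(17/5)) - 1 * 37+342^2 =1987039/17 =116884.65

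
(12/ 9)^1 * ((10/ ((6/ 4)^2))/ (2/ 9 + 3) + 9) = 1204/ 87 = 13.84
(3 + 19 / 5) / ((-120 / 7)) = -119 / 300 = -0.40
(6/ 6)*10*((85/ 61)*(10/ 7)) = 19.91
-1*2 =-2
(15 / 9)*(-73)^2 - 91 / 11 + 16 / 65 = 19033958 / 2145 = 8873.64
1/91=0.01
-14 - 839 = -853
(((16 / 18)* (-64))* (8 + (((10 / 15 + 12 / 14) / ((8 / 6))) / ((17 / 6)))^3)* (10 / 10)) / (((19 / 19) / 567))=-62631309312 / 240737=-260164.87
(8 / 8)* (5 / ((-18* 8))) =-5 / 144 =-0.03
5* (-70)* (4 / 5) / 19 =-280 / 19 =-14.74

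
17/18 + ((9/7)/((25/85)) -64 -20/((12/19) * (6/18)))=-96821/630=-153.68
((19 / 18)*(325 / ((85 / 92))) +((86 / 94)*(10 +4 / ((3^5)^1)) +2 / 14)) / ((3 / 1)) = 517292165 / 4077297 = 126.87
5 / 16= 0.31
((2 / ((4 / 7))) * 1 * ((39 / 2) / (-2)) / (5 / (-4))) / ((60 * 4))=91 / 800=0.11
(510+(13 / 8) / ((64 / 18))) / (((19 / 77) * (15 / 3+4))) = 3354043 / 14592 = 229.85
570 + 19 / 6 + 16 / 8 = 3451 / 6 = 575.17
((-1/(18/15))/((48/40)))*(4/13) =-25/117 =-0.21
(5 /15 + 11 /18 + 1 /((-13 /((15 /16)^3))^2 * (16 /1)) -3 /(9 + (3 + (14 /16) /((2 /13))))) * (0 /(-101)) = 0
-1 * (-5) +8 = 13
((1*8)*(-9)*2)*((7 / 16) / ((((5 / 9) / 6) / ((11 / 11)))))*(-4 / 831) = 4536 / 1385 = 3.28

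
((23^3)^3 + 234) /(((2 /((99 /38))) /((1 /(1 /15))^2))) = 40120675539300675 /76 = 527903625517114.14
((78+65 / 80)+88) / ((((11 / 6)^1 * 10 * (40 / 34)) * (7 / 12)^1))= 408357 / 30800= 13.26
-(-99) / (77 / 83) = 747 / 7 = 106.71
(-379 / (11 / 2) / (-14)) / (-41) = -379 / 3157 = -0.12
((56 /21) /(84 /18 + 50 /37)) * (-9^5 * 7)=-30587382 /167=-183157.98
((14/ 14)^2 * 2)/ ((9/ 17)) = 34/ 9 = 3.78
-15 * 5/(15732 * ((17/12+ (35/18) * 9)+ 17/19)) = -25/103891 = -0.00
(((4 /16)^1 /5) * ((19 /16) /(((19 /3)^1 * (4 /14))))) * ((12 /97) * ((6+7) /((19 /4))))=819 /73720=0.01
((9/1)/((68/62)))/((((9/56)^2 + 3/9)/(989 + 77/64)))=83842479/3706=22623.44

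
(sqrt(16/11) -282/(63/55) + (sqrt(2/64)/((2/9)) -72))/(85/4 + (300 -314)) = -26728/609 + 9 * sqrt(2)/116 + 16 * sqrt(11)/319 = -43.61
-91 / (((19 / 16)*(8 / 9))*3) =-546 / 19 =-28.74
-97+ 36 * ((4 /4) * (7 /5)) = -233 /5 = -46.60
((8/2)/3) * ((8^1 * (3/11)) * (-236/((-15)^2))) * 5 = -15.26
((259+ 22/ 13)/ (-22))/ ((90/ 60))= -3389/ 429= -7.90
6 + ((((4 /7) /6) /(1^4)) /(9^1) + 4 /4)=1325 /189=7.01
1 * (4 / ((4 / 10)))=10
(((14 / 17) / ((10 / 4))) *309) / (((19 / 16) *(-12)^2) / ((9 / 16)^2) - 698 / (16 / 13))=-622944 / 163285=-3.82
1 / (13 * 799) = 0.00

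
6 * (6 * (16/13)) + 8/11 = 6440/143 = 45.03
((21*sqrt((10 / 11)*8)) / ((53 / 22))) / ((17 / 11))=1848*sqrt(55) / 901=15.21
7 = 7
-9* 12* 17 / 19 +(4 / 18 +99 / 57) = -16189 / 171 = -94.67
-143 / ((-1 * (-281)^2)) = 143 / 78961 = 0.00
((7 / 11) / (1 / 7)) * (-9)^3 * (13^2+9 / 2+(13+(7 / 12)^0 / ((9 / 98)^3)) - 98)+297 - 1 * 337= -98560313 / 22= -4480014.23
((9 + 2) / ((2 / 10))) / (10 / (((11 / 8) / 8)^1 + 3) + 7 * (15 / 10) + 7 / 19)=424270 / 108159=3.92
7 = 7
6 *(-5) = -30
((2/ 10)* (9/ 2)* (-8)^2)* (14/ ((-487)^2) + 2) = 136613376/ 1185845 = 115.20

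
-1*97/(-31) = 97/31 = 3.13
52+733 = 785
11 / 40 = 0.28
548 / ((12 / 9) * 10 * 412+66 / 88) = 6576 / 65929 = 0.10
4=4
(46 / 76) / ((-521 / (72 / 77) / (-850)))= 703800 / 762223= 0.92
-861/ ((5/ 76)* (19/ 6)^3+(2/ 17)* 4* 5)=-193.83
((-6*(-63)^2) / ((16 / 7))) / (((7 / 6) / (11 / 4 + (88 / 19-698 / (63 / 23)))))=671759487 / 304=2209735.15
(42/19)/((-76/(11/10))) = -231/7220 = -0.03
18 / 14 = 9 / 7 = 1.29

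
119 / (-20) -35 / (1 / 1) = -819 / 20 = -40.95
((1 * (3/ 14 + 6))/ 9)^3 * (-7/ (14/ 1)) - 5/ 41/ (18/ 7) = -1288069/ 6075216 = -0.21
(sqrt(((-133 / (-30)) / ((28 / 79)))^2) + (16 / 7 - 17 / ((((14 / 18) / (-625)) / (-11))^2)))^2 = 60998783358242940723336121 / 34574400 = 1764275977551105463.10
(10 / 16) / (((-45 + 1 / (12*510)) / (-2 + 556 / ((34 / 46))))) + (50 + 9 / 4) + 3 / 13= 42.06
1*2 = 2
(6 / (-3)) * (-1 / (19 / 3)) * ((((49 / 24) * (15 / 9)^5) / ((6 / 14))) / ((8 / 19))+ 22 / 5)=104907421 / 2216160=47.34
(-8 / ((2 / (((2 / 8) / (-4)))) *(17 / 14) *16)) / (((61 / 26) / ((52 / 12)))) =1183 / 49776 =0.02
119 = 119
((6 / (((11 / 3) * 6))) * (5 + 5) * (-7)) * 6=-1260 / 11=-114.55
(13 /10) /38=13 /380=0.03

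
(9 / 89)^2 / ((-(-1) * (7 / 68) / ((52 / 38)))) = 143208 / 1053493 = 0.14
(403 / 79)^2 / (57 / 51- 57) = -2760953 / 5928950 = -0.47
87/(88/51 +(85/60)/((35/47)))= 621180/25903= 23.98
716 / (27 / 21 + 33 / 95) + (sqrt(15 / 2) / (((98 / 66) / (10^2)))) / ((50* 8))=33* sqrt(30) / 392 + 238070 / 543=438.90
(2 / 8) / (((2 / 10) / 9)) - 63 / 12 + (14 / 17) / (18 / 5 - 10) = 1597 / 272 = 5.87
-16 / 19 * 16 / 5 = -256 / 95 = -2.69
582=582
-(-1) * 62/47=62/47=1.32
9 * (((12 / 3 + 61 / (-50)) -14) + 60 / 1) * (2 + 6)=3512.16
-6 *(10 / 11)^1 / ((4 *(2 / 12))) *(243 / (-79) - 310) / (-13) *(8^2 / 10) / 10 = -7123104 / 56485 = -126.11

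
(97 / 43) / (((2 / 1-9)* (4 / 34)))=-1649 / 602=-2.74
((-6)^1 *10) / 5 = -12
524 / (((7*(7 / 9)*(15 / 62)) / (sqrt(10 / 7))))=97464*sqrt(70) / 1715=475.48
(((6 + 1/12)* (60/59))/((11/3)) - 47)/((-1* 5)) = 29408/3245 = 9.06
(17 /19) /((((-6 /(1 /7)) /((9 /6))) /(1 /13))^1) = -17 /6916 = -0.00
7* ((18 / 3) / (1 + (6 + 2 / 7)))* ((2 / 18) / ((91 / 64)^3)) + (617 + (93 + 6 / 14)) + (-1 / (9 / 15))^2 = 1678689556 / 2352987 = 713.43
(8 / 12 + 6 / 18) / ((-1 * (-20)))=1 / 20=0.05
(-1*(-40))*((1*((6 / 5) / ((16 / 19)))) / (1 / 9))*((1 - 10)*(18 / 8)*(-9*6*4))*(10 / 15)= 1495908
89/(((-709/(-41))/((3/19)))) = 10947/13471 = 0.81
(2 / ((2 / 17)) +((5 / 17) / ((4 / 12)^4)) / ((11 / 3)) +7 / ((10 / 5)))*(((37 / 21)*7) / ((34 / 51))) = 373589 / 748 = 499.45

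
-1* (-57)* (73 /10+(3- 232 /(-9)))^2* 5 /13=200317171 /7020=28535.21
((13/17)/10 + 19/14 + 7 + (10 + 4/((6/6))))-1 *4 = 10968/595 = 18.43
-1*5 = -5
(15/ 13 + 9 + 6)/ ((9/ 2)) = 140/ 39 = 3.59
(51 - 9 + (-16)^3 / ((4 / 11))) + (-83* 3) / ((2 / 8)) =-12218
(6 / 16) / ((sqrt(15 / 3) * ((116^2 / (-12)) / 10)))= -9 * sqrt(5) / 13456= -0.00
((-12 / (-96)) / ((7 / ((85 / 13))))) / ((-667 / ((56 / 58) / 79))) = -85 / 39730522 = -0.00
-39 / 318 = -13 / 106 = -0.12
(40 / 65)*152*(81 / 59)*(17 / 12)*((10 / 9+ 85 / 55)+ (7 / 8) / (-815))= 3321861846 / 6876155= 483.10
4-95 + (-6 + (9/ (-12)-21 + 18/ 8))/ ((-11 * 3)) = -1985/ 22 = -90.23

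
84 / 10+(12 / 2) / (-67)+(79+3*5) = 34274 / 335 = 102.31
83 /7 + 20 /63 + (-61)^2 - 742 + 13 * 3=190901 /63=3030.17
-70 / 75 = -14 / 15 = -0.93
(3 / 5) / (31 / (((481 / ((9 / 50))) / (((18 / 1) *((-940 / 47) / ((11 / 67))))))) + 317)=0.00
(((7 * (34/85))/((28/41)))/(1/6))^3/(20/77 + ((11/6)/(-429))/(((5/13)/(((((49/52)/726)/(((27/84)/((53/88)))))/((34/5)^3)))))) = 68885495259345692928/1201881334814375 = 57314.72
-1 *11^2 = -121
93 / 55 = 1.69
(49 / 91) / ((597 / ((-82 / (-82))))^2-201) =7 / 4630704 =0.00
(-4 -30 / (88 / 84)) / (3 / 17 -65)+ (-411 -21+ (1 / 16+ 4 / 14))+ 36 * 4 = -194925469 / 678832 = -287.15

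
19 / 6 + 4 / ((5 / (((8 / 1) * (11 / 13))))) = 8.58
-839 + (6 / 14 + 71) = -5373 / 7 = -767.57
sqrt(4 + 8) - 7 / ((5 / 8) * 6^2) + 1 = 31 / 45 + 2 * sqrt(3) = 4.15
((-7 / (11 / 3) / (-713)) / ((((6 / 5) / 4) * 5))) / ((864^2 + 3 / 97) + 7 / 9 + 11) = 12222 / 5111293429231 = 0.00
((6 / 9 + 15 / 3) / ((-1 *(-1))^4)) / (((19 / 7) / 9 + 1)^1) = 357 / 82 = 4.35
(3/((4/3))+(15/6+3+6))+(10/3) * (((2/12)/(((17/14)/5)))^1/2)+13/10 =49553/3060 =16.19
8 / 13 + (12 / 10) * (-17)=-1286 / 65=-19.78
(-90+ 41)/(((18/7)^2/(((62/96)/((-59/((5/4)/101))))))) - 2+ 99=35958026939/370697472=97.00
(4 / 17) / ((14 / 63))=18 / 17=1.06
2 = 2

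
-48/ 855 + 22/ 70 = 103/ 399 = 0.26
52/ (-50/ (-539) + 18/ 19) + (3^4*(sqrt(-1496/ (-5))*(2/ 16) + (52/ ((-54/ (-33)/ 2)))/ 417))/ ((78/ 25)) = 19970137/ 370157 + 135*sqrt(1870)/ 104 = 110.08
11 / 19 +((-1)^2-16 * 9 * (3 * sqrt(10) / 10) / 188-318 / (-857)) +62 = 1041298 / 16283-54 * sqrt(10) / 235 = 63.22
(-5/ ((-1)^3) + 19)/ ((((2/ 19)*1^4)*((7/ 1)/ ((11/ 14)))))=1254/ 49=25.59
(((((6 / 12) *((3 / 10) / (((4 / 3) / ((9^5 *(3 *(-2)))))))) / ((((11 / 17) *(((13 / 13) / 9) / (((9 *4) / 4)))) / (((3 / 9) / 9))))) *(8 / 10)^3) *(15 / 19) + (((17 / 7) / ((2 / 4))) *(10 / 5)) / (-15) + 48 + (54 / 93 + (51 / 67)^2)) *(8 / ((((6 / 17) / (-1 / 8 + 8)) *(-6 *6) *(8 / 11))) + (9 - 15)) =14025481793546590783 / 14658452424000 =956818.73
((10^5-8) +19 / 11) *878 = 965739418 / 11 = 87794492.55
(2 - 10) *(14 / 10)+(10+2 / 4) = -0.70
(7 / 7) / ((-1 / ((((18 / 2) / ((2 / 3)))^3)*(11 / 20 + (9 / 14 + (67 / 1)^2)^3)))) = -24438851305538973543 / 109760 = -222657172973204.93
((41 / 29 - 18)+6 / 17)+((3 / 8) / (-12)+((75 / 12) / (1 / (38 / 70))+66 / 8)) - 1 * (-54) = 5452949 / 110432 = 49.38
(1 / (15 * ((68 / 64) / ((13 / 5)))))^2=43264 / 1625625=0.03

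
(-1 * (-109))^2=11881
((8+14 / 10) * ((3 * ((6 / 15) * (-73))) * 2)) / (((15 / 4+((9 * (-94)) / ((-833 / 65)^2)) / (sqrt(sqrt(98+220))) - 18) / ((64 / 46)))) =-6731509193393500820451224569856 * 318^(3 / 4) / 36826021314919466021914425462259 - 879623577258094462879088640000 * 318^(1 / 4) / 36826021314919466021914425462259+2433350405724284750996989132800 * sqrt(318) / 36826021314919466021914425462259+148042824624621844738691121865531904 / 920650532872986650547860636556475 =148.11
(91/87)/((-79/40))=-3640/6873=-0.53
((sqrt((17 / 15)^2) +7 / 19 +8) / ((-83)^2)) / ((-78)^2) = 677 / 2986278165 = 0.00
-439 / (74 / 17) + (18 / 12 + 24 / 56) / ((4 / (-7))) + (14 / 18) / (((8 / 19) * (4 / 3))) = -365291 / 3552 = -102.84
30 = 30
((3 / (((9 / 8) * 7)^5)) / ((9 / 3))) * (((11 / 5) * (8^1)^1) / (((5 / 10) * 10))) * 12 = 11534336 / 8270304525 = 0.00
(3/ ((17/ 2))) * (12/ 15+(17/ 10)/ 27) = 233/ 765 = 0.30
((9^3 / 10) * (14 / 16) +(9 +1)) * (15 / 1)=1106.81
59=59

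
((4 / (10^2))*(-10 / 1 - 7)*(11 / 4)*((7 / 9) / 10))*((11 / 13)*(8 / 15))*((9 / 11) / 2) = -1309 / 48750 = -0.03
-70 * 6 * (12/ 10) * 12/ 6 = -1008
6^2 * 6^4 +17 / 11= 513233 / 11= 46657.55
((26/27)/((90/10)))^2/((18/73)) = 24674/531441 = 0.05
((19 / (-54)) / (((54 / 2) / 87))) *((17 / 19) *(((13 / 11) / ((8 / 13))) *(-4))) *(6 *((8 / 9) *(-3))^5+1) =-5453514235 / 866052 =-6296.98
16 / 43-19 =-801 / 43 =-18.63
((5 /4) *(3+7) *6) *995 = 74625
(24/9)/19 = 8/57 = 0.14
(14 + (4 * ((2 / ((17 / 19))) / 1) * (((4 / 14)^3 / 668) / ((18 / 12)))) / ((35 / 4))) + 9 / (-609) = 41468364073 / 2965150965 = 13.99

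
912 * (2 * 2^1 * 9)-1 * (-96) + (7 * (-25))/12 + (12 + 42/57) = 7507163/228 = 32926.15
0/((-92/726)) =0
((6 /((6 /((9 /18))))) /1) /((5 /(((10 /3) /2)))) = 1 /6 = 0.17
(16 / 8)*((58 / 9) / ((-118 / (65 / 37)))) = -3770 / 19647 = -0.19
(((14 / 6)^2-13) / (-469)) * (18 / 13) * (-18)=-2448 / 6097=-0.40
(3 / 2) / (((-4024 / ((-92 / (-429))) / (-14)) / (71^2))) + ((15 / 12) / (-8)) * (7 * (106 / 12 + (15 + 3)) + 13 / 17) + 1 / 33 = -5586843601 / 234776256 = -23.80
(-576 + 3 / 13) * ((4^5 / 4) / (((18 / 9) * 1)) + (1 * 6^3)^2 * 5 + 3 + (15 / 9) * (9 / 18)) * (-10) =17470875725 / 13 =1343913517.31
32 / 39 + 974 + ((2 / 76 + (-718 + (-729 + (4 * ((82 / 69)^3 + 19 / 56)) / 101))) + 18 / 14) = -27007762611812 / 57367198161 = -470.79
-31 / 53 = -0.58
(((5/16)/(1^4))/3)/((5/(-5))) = -5/48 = -0.10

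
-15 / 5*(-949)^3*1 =2564011047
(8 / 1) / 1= 8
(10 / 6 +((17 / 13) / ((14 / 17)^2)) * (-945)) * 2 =-1987945 / 546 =-3640.92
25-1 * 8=17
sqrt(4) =2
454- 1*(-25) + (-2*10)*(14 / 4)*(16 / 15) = 1213 / 3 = 404.33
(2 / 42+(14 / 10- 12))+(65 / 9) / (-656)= -10.56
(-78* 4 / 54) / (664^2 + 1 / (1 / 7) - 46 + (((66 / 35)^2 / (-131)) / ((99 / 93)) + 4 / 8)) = -16689400 / 1273438857969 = -0.00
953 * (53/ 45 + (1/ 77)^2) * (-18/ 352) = -149755373/ 2608760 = -57.40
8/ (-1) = -8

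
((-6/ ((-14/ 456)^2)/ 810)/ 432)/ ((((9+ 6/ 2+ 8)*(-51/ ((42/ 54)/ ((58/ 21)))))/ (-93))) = -11191/ 23959800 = -0.00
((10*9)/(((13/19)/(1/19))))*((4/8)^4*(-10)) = -4.33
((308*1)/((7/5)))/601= 220/601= 0.37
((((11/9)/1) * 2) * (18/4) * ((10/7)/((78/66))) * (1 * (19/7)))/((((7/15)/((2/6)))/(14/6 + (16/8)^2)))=2184050/13377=163.27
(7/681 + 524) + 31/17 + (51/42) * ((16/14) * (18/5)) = 1505626858/2836365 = 530.83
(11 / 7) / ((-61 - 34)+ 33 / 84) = -44 / 2649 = -0.02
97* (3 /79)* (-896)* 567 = -147837312 /79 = -1871358.38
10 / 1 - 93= -83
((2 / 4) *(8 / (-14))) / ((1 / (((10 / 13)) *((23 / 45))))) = -92 / 819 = -0.11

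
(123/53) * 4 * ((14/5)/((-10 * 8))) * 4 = -1722/1325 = -1.30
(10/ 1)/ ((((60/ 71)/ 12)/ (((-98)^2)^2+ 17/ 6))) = 39292884823/ 3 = 13097628274.33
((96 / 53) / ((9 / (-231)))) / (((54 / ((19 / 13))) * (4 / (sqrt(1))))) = -5852 / 18603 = -0.31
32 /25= 1.28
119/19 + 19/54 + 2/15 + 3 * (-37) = -534811/5130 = -104.25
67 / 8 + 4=99 / 8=12.38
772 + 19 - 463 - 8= 320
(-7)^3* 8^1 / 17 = -2744 / 17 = -161.41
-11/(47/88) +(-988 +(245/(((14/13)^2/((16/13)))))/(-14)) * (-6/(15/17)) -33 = 11171343/1645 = 6791.09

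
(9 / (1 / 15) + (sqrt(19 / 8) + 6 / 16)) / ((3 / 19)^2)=361 * sqrt(38) / 36 + 130321 / 24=5491.86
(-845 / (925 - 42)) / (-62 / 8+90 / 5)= -3380 / 36203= -0.09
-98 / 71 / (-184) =49 / 6532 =0.01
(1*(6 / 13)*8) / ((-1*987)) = -16 / 4277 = -0.00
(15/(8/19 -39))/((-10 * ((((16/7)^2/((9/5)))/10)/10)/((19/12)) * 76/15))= 628425/1501184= 0.42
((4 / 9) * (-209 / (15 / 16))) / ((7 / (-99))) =147136 / 105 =1401.30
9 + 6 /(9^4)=19685 /2187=9.00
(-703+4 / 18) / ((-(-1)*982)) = -6325 / 8838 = -0.72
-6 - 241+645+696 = 1094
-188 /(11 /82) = -15416 /11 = -1401.45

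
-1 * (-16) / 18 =8 / 9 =0.89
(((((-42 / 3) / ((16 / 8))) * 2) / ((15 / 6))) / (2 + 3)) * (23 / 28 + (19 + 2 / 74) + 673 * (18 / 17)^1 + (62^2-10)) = -80424083 / 15725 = -5114.41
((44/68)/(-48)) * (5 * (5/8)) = -275/6528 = -0.04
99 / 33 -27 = -24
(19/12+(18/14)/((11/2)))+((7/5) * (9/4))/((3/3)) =5737/1155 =4.97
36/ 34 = 18/ 17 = 1.06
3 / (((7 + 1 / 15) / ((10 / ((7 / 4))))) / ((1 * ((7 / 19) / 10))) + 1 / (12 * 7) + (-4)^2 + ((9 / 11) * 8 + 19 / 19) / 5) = 308 / 5245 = 0.06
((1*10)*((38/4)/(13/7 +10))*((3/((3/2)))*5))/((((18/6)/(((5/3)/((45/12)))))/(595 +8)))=1782200/249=7157.43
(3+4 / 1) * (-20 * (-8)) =1120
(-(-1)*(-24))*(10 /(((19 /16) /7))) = -26880 /19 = -1414.74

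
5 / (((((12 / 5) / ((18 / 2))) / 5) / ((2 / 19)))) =375 / 38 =9.87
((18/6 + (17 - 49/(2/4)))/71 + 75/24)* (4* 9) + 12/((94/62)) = 539697/6674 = 80.87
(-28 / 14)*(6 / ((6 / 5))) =-10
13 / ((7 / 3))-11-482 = -3412 / 7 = -487.43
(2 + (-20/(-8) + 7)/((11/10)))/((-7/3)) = -351/77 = -4.56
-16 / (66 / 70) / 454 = -280 / 7491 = -0.04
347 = 347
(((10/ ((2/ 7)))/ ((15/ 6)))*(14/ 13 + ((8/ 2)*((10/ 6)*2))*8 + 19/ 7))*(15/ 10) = 30155/ 13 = 2319.62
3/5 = 0.60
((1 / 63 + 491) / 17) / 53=30934 / 56763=0.54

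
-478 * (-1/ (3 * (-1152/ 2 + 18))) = -239/ 837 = -0.29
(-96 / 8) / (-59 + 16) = 12 / 43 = 0.28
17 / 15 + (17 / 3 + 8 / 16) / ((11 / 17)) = 10.66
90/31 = 2.90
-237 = -237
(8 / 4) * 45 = 90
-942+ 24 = -918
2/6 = 1/3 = 0.33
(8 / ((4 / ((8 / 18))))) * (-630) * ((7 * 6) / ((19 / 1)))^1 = -23520 / 19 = -1237.89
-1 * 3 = -3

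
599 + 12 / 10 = 3001 / 5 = 600.20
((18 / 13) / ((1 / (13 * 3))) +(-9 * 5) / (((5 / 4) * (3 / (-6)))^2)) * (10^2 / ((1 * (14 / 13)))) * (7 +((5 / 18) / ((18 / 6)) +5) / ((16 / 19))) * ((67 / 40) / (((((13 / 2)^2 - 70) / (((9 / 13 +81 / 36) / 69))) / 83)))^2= -1712742448119529 / 506129594880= -3384.00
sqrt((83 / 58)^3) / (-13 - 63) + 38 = 38 - 83* sqrt(4814) / 255664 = 37.98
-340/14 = -24.29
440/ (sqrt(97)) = 440 * sqrt(97)/ 97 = 44.68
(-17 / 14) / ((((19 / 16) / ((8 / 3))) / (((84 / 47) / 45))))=-0.11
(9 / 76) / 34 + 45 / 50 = 11673 / 12920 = 0.90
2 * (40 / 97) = 0.82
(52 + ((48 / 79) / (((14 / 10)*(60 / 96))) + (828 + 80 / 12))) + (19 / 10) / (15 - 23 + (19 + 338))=887.37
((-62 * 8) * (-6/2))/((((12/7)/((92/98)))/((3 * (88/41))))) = 1505856/287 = 5246.89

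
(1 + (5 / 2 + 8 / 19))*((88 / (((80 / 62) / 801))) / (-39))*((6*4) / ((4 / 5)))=-40698009 / 247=-164769.27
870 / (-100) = -8.70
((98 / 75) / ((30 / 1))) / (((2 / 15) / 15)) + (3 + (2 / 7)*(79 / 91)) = 51903 / 6370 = 8.15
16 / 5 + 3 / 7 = 127 / 35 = 3.63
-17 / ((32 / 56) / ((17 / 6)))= -2023 / 24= -84.29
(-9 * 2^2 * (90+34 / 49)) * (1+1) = -319968 / 49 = -6529.96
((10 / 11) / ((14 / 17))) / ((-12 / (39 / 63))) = -1105 / 19404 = -0.06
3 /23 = 0.13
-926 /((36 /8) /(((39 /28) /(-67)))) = 6019 /1407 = 4.28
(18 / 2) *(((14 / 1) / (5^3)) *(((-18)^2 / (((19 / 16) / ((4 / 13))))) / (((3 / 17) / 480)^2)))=773202640896 / 1235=626075012.87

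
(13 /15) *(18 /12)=13 /10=1.30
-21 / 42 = -0.50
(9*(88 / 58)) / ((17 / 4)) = 1584 / 493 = 3.21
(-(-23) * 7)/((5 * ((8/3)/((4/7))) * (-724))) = -69/7240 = -0.01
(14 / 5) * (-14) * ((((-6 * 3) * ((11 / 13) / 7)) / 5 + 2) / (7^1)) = -2848 / 325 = -8.76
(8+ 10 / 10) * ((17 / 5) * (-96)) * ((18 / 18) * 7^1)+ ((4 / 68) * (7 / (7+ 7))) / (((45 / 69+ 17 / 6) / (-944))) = -841052112 / 40885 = -20571.17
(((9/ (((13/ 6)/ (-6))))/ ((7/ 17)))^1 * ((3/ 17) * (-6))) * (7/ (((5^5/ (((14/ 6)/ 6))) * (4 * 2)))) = 567/ 81250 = 0.01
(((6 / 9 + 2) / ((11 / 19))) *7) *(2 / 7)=304 / 33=9.21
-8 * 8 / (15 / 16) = -1024 / 15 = -68.27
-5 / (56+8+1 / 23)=-115 / 1473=-0.08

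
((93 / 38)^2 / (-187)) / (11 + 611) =-8649 / 167957416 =-0.00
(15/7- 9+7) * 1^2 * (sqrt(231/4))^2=33/4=8.25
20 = 20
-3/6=-1/2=-0.50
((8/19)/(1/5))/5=8/19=0.42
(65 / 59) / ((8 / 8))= 65 / 59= 1.10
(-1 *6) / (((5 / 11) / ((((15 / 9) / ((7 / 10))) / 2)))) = -110 / 7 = -15.71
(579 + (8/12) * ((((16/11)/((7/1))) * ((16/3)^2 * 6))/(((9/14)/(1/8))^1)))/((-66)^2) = 519985/3881196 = 0.13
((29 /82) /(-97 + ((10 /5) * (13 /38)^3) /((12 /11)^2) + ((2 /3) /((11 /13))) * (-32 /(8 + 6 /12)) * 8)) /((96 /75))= -8369180325 /3654924704713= -0.00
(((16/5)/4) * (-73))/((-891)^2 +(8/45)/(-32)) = -10512/142898579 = -0.00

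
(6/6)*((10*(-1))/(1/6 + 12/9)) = -20/3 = -6.67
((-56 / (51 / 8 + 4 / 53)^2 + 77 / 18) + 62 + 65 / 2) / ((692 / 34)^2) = 1895641434169 / 8059523544900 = 0.24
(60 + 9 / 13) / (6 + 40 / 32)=3156 / 377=8.37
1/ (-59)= -0.02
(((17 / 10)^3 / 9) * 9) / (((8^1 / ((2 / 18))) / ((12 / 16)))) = 4913 / 96000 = 0.05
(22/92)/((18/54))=33/46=0.72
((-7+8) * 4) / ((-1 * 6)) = -2 / 3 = -0.67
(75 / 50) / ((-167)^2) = 3 / 55778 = 0.00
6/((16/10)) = 3.75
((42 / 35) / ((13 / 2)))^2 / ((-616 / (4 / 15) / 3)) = -72 / 1626625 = -0.00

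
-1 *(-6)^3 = 216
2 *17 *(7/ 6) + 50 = 269/ 3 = 89.67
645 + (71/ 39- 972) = -12682/ 39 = -325.18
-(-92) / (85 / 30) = 552 / 17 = 32.47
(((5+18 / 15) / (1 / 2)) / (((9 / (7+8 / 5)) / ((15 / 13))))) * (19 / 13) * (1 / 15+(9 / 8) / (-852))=1.31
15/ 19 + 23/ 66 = 1427/ 1254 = 1.14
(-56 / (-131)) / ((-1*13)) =-56 / 1703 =-0.03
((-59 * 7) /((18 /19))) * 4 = -15694 /9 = -1743.78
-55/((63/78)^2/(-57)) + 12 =708184/147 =4817.58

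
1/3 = 0.33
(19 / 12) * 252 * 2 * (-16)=-12768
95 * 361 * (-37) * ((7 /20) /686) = -253783 /392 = -647.41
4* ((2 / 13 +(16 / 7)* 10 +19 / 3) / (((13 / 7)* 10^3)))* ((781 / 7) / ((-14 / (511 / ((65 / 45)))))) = -1370193429 / 7689500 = -178.19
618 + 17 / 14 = 8669 / 14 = 619.21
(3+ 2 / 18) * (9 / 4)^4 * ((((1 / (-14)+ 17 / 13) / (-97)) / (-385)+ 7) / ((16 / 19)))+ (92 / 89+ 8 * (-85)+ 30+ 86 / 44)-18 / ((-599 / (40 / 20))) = 167958959585787 / 10601140566016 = 15.84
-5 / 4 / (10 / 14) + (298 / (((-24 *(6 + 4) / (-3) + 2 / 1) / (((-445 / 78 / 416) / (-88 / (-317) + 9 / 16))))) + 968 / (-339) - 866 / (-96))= 697581062461 / 160140719856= 4.36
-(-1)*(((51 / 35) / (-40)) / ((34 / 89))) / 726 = -89 / 677600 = -0.00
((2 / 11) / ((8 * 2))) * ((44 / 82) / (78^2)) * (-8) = -0.00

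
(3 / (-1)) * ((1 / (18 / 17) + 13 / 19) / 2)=-557 / 228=-2.44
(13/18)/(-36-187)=-13/4014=-0.00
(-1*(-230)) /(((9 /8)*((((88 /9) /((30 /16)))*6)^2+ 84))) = 103500 /538141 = 0.19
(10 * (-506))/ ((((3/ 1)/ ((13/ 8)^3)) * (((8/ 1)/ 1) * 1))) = -2779205/ 3072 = -904.69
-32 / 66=-0.48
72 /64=9 /8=1.12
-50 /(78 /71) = -1775 /39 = -45.51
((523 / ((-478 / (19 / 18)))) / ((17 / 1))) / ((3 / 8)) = -19874 / 109701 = -0.18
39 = 39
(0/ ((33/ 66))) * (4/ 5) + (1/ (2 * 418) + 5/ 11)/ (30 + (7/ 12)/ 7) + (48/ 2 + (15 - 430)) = -29499416/ 75449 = -390.98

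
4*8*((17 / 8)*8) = 544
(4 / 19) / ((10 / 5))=2 / 19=0.11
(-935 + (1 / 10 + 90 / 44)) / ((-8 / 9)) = 461763 / 440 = 1049.46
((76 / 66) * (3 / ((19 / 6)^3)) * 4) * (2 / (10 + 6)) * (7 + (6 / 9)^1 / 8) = 1530 / 3971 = 0.39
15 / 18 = 0.83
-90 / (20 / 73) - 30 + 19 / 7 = -4981 / 14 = -355.79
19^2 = 361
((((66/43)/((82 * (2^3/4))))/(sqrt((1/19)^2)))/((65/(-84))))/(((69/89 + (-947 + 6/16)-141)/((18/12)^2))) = 0.00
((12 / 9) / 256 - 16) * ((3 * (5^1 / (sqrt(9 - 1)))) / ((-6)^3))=15355 * sqrt(2) / 55296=0.39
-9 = -9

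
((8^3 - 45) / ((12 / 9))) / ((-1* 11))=-1401 / 44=-31.84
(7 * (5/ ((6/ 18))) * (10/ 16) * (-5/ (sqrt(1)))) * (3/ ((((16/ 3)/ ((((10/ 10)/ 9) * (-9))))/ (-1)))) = -23625/ 128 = -184.57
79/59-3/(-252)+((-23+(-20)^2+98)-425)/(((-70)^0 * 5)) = 56255/4956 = 11.35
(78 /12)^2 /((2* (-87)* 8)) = -169 /5568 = -0.03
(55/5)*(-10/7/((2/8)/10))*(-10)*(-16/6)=-352000/21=-16761.90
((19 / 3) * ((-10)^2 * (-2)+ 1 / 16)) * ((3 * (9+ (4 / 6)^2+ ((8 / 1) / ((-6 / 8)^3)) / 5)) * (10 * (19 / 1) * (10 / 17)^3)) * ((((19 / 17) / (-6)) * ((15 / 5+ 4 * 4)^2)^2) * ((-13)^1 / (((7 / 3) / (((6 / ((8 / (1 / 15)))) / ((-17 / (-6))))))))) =-101297634926685925 / 51114852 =-1981765200.59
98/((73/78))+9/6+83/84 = 657353/6132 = 107.20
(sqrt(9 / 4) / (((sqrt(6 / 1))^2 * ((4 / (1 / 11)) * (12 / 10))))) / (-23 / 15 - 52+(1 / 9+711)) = 0.00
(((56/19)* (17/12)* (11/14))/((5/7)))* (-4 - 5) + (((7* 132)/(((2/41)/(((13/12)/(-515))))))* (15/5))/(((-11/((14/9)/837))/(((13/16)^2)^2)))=-66547583149873/1610228367360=-41.33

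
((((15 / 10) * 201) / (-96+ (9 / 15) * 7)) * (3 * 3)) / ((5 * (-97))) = 201 / 3298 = 0.06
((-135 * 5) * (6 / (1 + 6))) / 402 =-1.44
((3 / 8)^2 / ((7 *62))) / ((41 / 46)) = 207 / 569408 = 0.00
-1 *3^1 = -3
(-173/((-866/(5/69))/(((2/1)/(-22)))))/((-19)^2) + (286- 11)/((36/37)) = 402392642885/1423698804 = 282.64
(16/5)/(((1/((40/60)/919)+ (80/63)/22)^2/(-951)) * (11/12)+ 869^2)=31887136512/7506722082936955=0.00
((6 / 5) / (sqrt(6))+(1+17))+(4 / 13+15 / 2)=sqrt(6) / 5+671 / 26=26.30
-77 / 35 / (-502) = 11 / 2510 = 0.00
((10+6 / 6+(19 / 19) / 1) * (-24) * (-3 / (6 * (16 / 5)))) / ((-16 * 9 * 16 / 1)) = -5 / 256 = -0.02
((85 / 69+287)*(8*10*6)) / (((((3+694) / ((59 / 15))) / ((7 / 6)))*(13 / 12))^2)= 5.11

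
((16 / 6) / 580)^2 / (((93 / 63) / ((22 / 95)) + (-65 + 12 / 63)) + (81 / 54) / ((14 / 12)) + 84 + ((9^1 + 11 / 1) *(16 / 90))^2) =5544 / 10357566775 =0.00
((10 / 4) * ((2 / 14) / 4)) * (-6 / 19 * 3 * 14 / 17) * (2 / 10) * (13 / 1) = -117 / 646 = -0.18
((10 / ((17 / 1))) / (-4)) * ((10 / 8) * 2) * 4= -1.47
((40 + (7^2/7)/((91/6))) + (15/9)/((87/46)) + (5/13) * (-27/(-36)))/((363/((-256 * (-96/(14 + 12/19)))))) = 845616128/4389759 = 192.63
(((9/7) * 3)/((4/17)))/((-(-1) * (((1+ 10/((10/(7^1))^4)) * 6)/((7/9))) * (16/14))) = 14875/27208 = 0.55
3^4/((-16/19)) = -1539/16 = -96.19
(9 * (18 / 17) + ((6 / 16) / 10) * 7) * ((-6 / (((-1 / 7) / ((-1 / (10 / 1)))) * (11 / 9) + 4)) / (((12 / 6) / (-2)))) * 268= 168633171 / 61540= 2740.22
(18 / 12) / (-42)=-1 / 28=-0.04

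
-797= -797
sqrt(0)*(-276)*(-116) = 0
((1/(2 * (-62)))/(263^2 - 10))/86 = -1/737511576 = -0.00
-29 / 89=-0.33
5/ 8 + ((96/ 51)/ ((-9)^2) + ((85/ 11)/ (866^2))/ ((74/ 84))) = 0.65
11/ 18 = 0.61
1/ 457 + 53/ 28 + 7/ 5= 210817/ 63980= 3.30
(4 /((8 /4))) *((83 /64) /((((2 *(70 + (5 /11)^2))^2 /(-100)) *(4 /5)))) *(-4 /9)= 6076015 /831341088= 0.01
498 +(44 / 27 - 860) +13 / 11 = -106679 / 297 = -359.19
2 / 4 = 1 / 2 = 0.50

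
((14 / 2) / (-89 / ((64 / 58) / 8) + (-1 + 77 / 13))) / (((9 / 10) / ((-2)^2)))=-14560 / 299673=-0.05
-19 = -19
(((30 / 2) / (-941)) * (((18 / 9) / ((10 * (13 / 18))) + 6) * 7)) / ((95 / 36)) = -308448 / 1162135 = -0.27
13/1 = 13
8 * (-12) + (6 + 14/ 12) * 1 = -533/ 6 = -88.83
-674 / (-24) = 337 / 12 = 28.08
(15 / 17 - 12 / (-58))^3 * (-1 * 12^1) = -1858249836 / 119823157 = -15.51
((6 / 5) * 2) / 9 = 4 / 15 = 0.27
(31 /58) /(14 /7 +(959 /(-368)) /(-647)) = 3690488 /13837379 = 0.27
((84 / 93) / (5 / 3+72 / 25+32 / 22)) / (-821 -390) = -3300 / 26552213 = -0.00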